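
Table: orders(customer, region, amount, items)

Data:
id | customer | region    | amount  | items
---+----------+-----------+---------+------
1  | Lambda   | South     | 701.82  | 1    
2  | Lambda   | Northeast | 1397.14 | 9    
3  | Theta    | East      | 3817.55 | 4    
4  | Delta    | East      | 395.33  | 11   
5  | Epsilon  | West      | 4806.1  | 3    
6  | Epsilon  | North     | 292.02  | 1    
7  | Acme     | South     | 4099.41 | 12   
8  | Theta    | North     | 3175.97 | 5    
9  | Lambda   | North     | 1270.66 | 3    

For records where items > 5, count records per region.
SELECT region, COUNT(*)
FROM orders
WHERE items > 5
GROUP BY region

Note: WHERE filters rows before grouping.

Result:
  East: 1
  Northeast: 1
  South: 1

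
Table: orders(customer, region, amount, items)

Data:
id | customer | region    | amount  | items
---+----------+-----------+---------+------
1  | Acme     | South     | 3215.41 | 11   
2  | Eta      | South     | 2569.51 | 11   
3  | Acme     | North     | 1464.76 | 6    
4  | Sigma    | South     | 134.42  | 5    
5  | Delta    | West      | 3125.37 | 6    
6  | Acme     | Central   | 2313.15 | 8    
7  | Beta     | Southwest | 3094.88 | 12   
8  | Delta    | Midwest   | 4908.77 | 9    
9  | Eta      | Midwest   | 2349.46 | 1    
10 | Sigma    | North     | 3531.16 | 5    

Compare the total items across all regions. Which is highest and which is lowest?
SELECT region, SUM(items)
FROM orders
GROUP BY region
ORDER BY SUM(items)

All groups:
  West: 6
  Central: 8
  Midwest: 10
  North: 11
  Southwest: 12
  South: 27

Highest: South (27)
Lowest: West (6)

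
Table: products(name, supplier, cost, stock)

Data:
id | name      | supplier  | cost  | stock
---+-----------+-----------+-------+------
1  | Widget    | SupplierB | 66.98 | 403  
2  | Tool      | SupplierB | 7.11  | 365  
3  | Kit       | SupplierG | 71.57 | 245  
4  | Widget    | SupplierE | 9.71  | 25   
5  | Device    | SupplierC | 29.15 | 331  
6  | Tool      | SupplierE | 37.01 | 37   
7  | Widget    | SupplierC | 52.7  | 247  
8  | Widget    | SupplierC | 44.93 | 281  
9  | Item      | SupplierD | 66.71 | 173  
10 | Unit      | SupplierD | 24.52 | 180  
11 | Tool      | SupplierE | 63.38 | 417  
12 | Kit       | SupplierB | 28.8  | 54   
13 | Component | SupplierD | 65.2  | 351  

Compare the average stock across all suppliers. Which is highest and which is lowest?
SELECT supplier, AVG(stock)
FROM products
GROUP BY supplier
ORDER BY AVG(stock)

All groups:
  SupplierE: 159.67
  SupplierD: 234.67
  SupplierG: 245.00
  SupplierB: 274.00
  SupplierC: 286.33

Highest: SupplierC (286.33)
Lowest: SupplierE (159.67)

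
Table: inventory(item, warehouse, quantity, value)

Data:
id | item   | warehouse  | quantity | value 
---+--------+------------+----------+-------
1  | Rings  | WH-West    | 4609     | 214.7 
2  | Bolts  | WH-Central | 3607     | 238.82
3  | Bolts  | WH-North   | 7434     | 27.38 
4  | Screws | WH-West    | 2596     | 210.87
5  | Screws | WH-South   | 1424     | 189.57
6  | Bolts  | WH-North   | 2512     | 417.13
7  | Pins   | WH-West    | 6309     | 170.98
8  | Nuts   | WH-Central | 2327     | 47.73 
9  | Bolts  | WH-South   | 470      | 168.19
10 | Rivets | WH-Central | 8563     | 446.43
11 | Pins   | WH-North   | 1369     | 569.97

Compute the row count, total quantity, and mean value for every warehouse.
SELECT warehouse,
       COUNT(*) as cnt,
       SUM(quantity) as total_quantity,
       AVG(value) as avg_value
FROM inventory
GROUP BY warehouse

Result:
  WH-Central: 3 records, 14497 total quantity, 244.33 avg value
  WH-North: 3 records, 11315 total quantity, 338.16 avg value
  WH-South: 2 records, 1894 total quantity, 178.88 avg value
  WH-West: 3 records, 13514 total quantity, 198.85 avg value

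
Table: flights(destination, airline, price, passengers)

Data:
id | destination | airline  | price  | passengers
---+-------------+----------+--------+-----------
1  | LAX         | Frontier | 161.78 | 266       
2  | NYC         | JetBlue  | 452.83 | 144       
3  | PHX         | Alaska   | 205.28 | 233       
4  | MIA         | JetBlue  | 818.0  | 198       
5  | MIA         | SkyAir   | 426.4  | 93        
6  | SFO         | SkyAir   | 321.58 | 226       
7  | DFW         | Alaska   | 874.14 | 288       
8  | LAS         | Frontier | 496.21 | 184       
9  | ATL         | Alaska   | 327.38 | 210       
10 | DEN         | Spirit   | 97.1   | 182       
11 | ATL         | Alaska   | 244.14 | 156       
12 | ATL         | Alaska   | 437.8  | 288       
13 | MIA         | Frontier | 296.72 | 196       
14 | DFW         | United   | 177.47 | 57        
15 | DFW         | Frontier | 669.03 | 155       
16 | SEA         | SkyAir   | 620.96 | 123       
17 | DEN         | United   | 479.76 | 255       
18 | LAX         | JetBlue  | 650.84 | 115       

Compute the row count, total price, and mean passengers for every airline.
SELECT airline,
       COUNT(*) as cnt,
       SUM(price) as total_price,
       AVG(passengers) as avg_passengers
FROM flights
GROUP BY airline

Result:
  Alaska: 5 records, 2088.74 total price, 235.00 avg passengers
  Frontier: 4 records, 1623.74 total price, 200.25 avg passengers
  JetBlue: 3 records, 1921.67 total price, 152.33 avg passengers
  SkyAir: 3 records, 1368.94 total price, 147.33 avg passengers
  Spirit: 1 records, 97.10 total price, 182.00 avg passengers
  United: 2 records, 657.23 total price, 156.00 avg passengers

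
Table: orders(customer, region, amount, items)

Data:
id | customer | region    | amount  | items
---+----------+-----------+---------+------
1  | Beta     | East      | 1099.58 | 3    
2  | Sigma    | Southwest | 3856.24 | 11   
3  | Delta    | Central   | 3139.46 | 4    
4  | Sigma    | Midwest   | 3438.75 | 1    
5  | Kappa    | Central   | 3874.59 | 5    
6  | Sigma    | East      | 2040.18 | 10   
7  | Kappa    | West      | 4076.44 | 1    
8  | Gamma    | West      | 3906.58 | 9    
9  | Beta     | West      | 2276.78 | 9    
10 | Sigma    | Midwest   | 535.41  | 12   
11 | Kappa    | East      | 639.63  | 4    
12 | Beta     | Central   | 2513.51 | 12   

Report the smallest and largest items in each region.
SELECT region, MIN(items), MAX(items)
FROM orders
GROUP BY region

Result:
  Central: min=4, max=12
  East: min=3, max=10
  Midwest: min=1, max=12
  Southwest: min=11, max=11
  West: min=1, max=9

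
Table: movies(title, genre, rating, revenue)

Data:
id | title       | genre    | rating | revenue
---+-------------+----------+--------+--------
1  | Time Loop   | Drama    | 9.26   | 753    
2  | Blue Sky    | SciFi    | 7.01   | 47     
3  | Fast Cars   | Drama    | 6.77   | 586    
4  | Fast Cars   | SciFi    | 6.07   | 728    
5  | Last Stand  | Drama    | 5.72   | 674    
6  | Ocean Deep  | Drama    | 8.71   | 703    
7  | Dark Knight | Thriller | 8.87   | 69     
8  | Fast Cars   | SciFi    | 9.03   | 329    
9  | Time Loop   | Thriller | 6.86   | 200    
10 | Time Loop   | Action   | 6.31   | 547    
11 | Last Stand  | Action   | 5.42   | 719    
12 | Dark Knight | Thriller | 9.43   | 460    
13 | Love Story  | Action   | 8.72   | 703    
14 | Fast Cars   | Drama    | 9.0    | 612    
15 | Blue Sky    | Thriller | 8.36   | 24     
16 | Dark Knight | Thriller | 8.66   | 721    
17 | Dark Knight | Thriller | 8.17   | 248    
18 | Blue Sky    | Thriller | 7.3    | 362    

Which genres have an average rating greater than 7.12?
SELECT genre, AVG(rating)
FROM movies
GROUP BY genre
HAVING AVG(rating) > 7.12

Result:
  Drama: avg=7.89
  SciFi: avg=7.37
  Thriller: avg=8.24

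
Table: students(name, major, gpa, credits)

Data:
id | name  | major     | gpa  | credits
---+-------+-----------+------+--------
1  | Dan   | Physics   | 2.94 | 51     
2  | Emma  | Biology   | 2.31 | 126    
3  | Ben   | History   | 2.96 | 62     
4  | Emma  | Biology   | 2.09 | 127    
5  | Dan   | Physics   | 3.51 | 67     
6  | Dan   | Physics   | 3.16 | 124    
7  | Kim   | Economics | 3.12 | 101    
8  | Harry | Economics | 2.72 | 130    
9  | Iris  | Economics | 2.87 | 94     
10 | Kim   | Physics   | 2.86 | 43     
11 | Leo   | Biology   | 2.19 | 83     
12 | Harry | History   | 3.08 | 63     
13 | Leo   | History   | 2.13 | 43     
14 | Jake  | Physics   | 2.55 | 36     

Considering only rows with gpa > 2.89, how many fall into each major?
SELECT major, COUNT(*)
FROM students
WHERE gpa > 2.89
GROUP BY major

Note: WHERE filters rows before grouping.

Result:
  Economics: 1
  History: 2
  Physics: 3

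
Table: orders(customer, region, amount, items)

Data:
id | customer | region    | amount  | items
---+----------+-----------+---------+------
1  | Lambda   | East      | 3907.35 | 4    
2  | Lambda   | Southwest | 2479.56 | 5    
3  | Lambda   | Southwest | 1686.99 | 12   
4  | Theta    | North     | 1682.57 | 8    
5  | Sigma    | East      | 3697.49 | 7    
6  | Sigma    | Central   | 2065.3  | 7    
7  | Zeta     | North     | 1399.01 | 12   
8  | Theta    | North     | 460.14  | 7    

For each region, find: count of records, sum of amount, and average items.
SELECT region,
       COUNT(*) as cnt,
       SUM(amount) as total_amount,
       AVG(items) as avg_items
FROM orders
GROUP BY region

Result:
  Central: 1 records, 2065.30 total amount, 7.00 avg items
  East: 2 records, 7604.84 total amount, 5.50 avg items
  North: 3 records, 3541.72 total amount, 9.00 avg items
  Southwest: 2 records, 4166.55 total amount, 8.50 avg items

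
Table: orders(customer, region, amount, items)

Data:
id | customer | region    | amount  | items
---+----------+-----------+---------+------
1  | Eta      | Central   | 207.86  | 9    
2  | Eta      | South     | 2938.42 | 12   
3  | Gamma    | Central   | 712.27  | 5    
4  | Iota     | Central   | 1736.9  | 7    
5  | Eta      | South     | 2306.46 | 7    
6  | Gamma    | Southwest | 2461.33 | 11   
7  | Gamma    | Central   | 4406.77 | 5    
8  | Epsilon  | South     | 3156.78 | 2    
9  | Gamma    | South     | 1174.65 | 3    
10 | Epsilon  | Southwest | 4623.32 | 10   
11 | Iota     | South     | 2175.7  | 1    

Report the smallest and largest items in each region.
SELECT region, MIN(items), MAX(items)
FROM orders
GROUP BY region

Result:
  Central: min=5, max=9
  South: min=1, max=12
  Southwest: min=10, max=11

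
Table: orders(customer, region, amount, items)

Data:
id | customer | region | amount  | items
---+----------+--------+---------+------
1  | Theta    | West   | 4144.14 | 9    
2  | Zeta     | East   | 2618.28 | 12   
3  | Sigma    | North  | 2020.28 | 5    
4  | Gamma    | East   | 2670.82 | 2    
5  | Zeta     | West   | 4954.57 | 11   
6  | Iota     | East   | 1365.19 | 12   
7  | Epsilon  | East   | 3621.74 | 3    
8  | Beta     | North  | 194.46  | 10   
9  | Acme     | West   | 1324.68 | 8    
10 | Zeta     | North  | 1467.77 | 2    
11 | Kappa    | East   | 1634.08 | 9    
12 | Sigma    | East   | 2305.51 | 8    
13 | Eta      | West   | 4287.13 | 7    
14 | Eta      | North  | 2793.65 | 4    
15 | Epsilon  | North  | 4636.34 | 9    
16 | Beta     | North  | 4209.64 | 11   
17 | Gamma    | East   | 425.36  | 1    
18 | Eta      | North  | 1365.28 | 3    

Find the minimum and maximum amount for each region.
SELECT region, MIN(amount), MAX(amount)
FROM orders
GROUP BY region

Result:
  East: min=425.36, max=3621.74
  North: min=194.46, max=4636.34
  West: min=1324.68, max=4954.57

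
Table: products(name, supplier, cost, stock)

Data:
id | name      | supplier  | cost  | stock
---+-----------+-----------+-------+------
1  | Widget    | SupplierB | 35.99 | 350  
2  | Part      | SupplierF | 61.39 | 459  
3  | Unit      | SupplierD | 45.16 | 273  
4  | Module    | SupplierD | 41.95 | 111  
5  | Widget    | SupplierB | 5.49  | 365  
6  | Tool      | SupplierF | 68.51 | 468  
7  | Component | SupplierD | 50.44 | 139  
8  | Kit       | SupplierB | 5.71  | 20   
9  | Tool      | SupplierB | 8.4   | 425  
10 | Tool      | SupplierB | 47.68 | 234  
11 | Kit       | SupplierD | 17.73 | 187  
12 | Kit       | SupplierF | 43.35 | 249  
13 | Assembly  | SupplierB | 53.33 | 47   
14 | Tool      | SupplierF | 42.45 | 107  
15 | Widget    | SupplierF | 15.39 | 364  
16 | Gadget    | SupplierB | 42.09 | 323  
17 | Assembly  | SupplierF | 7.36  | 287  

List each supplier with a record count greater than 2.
SELECT supplier, COUNT(*) as cnt
FROM products
GROUP BY supplier
HAVING COUNT(*) > 2

Result:
  SupplierB: 7
  SupplierD: 4
  SupplierF: 6

Note: HAVING filters groups after aggregation, WHERE filters rows before.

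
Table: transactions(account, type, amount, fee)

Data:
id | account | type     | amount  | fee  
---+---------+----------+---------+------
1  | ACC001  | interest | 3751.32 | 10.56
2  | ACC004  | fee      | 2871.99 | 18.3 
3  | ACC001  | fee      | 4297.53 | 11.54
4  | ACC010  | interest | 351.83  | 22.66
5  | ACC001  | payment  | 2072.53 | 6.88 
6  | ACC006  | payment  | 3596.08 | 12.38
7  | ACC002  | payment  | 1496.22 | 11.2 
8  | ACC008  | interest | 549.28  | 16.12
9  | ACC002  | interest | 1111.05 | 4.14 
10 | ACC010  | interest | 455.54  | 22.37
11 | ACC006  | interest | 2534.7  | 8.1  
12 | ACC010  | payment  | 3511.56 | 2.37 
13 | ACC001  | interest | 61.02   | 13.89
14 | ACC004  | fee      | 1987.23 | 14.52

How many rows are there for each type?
SELECT type, COUNT(*) as count
FROM transactions
GROUP BY type

Result:
  fee: 3
  interest: 7
  payment: 4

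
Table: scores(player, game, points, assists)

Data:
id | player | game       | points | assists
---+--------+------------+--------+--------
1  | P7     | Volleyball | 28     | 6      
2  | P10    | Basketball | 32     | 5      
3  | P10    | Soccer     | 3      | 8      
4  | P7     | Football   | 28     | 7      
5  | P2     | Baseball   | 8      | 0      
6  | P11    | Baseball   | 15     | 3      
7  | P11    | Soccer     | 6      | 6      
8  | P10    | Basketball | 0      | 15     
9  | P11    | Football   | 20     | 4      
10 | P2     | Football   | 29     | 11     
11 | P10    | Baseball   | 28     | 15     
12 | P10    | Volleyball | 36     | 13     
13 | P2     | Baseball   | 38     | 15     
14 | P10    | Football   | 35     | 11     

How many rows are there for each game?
SELECT game, COUNT(*) as count
FROM scores
GROUP BY game

Result:
  Baseball: 4
  Basketball: 2
  Football: 4
  Soccer: 2
  Volleyball: 2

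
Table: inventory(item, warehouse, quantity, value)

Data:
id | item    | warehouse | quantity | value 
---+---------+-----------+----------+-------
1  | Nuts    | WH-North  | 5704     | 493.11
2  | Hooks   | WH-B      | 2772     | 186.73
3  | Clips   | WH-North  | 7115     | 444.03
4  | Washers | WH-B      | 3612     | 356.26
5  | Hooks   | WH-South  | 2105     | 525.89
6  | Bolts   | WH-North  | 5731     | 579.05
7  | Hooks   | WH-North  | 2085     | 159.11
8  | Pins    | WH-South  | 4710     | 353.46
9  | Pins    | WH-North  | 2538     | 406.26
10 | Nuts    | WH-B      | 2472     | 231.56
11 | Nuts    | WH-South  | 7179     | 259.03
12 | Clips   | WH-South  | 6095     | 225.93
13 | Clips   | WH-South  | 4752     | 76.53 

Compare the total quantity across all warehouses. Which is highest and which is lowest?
SELECT warehouse, SUM(quantity)
FROM inventory
GROUP BY warehouse
ORDER BY SUM(quantity)

All groups:
  WH-B: 8856
  WH-North: 23173
  WH-South: 24841

Highest: WH-South (24841)
Lowest: WH-B (8856)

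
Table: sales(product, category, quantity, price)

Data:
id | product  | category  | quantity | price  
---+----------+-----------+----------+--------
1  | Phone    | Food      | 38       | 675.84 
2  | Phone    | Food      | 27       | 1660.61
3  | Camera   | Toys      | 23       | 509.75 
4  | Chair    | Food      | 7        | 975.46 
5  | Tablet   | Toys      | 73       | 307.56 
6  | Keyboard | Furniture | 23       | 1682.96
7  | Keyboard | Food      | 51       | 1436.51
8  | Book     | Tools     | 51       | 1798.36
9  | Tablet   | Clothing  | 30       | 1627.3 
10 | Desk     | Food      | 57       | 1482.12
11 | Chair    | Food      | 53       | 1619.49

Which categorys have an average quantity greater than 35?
SELECT category, AVG(quantity)
FROM sales
GROUP BY category
HAVING AVG(quantity) > 35

Result:
  Food: avg=38.83
  Tools: avg=51.00
  Toys: avg=48.00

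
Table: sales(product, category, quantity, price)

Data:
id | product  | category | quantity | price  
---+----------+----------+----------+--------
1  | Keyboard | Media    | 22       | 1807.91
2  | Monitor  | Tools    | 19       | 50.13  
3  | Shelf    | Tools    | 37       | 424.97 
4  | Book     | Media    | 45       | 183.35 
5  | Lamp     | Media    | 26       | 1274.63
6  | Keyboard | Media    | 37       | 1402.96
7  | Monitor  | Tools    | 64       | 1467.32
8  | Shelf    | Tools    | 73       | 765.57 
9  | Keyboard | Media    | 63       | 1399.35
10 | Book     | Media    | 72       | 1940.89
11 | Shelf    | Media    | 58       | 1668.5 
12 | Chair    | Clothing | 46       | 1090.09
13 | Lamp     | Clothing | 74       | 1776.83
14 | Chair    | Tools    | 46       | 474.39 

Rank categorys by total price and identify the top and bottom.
SELECT category, SUM(price)
FROM sales
GROUP BY category
ORDER BY SUM(price)

All groups:
  Clothing: 2866.92
  Tools: 3182.38
  Media: 9677.59

Highest: Media (9677.59)
Lowest: Clothing (2866.92)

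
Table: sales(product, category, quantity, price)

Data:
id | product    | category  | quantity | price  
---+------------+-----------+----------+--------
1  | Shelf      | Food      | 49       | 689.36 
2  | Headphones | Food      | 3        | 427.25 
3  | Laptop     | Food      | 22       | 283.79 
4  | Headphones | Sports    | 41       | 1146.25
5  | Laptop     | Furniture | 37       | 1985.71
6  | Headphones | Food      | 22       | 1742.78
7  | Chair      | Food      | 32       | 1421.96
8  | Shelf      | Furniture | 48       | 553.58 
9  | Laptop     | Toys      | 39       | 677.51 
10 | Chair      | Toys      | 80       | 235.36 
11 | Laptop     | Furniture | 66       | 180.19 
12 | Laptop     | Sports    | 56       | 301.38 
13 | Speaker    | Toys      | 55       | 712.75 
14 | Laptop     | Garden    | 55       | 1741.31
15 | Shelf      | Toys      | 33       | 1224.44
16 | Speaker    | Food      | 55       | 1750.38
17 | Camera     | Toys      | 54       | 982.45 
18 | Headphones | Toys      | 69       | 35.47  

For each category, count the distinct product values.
SELECT category, COUNT(DISTINCT product)
FROM sales
GROUP BY category

Result:
  Food: 5 distinct
  Furniture: 2 distinct
  Garden: 1 distinct
  Sports: 2 distinct
  Toys: 6 distinct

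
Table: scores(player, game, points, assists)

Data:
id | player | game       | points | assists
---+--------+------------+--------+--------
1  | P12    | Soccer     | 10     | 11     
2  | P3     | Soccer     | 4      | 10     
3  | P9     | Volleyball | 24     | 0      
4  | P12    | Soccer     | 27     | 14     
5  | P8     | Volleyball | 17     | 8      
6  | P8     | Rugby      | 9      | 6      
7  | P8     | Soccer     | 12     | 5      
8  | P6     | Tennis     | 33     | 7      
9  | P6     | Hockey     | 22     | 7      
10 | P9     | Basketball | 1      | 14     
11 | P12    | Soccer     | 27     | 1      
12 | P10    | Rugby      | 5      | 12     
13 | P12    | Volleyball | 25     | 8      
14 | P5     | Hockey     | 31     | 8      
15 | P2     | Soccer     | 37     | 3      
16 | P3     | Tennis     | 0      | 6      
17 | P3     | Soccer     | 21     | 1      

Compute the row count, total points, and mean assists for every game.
SELECT game,
       COUNT(*) as cnt,
       SUM(points) as total_points,
       AVG(assists) as avg_assists
FROM scores
GROUP BY game

Result:
  Basketball: 1 records, 1 total points, 14.00 avg assists
  Hockey: 2 records, 53 total points, 7.50 avg assists
  Rugby: 2 records, 14 total points, 9.00 avg assists
  Soccer: 7 records, 138 total points, 6.43 avg assists
  Tennis: 2 records, 33 total points, 6.50 avg assists
  Volleyball: 3 records, 66 total points, 5.33 avg assists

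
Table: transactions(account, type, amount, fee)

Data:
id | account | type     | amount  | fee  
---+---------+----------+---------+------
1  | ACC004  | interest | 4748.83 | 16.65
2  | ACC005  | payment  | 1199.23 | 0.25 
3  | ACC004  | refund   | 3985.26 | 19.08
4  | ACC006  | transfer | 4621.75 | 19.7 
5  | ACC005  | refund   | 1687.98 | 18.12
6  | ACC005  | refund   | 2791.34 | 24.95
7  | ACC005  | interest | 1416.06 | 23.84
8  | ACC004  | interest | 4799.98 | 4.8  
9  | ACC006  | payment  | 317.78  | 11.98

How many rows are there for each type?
SELECT type, COUNT(*) as count
FROM transactions
GROUP BY type

Result:
  interest: 3
  payment: 2
  refund: 3
  transfer: 1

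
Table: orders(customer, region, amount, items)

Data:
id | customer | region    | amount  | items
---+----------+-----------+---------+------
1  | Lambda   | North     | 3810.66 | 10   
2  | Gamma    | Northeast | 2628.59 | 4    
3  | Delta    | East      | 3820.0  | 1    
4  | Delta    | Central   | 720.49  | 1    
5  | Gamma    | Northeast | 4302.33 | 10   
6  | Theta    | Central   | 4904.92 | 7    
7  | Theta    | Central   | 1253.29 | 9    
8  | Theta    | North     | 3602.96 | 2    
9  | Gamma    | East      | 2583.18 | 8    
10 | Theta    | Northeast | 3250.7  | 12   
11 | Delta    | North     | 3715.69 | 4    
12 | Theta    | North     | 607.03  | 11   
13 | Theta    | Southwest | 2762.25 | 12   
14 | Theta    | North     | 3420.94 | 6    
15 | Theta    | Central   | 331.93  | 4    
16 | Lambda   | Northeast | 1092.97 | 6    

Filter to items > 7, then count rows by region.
SELECT region, COUNT(*)
FROM orders
WHERE items > 7
GROUP BY region

Note: WHERE filters rows before grouping.

Result:
  Central: 1
  East: 1
  North: 2
  Northeast: 2
  Southwest: 1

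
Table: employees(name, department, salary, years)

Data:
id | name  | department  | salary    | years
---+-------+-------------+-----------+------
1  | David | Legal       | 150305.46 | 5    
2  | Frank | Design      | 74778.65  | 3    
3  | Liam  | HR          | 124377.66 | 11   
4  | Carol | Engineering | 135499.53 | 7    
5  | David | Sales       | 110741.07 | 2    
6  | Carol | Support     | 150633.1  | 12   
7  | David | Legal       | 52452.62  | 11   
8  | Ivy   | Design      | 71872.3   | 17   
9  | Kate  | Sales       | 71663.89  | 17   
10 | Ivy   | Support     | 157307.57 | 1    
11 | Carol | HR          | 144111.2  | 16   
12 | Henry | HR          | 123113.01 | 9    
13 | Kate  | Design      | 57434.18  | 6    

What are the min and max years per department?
SELECT department, MIN(years), MAX(years)
FROM employees
GROUP BY department

Result:
  Design: min=3, max=17
  Engineering: min=7, max=7
  HR: min=9, max=16
  Legal: min=5, max=11
  Sales: min=2, max=17
  Support: min=1, max=12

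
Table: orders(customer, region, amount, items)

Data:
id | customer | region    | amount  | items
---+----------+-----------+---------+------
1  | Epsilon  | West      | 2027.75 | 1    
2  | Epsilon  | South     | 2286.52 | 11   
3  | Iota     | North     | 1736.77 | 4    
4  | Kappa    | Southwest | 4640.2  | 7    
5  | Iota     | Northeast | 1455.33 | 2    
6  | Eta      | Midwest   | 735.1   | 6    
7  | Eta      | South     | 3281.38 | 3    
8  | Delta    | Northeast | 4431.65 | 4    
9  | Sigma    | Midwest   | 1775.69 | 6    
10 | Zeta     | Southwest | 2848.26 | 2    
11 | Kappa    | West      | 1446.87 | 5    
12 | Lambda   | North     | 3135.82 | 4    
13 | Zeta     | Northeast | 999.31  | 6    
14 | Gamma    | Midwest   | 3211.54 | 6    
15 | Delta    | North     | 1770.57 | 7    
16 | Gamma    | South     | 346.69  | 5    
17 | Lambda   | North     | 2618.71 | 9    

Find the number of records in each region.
SELECT region, COUNT(*) as count
FROM orders
GROUP BY region

Result:
  Midwest: 3
  North: 4
  Northeast: 3
  South: 3
  Southwest: 2
  West: 2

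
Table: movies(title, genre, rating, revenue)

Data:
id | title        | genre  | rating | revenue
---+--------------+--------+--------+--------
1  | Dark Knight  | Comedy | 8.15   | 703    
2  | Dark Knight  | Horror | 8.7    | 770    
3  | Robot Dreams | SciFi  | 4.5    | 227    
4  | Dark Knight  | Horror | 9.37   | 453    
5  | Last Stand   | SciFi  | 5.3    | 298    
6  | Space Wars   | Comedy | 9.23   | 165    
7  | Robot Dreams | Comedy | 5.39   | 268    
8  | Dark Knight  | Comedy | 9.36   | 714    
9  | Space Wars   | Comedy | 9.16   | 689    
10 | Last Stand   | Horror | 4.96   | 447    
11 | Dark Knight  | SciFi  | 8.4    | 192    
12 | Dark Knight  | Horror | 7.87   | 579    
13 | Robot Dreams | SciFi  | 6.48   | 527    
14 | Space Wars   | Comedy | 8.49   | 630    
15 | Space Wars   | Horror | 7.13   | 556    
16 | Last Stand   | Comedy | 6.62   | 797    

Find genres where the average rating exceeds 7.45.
SELECT genre, AVG(rating)
FROM movies
GROUP BY genre
HAVING AVG(rating) > 7.45

Result:
  Comedy: avg=8.06
  Horror: avg=7.61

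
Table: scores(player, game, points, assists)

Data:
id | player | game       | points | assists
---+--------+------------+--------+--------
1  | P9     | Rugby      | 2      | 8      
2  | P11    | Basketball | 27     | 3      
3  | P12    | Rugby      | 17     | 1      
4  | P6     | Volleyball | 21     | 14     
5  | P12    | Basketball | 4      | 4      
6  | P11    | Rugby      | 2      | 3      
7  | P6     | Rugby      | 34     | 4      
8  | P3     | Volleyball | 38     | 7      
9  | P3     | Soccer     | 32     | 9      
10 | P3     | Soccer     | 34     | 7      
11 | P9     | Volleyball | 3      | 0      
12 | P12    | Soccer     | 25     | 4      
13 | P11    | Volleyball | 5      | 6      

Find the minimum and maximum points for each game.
SELECT game, MIN(points), MAX(points)
FROM scores
GROUP BY game

Result:
  Basketball: min=4, max=27
  Rugby: min=2, max=34
  Soccer: min=25, max=34
  Volleyball: min=3, max=38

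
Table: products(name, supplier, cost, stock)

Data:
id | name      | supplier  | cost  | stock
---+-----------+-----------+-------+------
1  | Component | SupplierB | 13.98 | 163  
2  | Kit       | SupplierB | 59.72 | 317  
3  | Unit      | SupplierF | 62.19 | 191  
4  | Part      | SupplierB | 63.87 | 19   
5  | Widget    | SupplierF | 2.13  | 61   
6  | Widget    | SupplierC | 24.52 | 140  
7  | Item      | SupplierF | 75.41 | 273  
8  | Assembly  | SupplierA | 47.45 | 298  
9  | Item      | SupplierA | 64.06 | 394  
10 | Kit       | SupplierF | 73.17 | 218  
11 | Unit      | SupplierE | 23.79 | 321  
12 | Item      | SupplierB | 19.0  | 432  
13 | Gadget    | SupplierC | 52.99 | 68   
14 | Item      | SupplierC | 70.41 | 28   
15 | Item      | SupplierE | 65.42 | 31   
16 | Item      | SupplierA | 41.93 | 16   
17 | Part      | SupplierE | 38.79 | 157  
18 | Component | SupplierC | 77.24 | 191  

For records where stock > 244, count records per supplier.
SELECT supplier, COUNT(*)
FROM products
WHERE stock > 244
GROUP BY supplier

Note: WHERE filters rows before grouping.

Result:
  SupplierA: 2
  SupplierB: 2
  SupplierE: 1
  SupplierF: 1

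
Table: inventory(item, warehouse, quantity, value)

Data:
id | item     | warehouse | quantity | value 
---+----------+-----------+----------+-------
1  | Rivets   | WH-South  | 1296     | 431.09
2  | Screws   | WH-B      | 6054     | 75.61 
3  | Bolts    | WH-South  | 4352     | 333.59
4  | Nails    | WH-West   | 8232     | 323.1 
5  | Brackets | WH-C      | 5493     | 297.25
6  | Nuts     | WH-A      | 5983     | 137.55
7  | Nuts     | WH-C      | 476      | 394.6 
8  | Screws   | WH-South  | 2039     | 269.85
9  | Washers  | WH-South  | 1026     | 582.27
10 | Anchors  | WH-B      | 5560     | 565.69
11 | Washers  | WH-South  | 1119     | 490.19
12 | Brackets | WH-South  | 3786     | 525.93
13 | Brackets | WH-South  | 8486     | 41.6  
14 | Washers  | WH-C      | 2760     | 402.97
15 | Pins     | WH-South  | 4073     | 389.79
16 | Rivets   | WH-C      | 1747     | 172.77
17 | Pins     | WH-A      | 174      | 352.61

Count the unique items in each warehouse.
SELECT warehouse, COUNT(DISTINCT item)
FROM inventory
GROUP BY warehouse

Result:
  WH-A: 2 distinct
  WH-B: 2 distinct
  WH-C: 4 distinct
  WH-South: 6 distinct
  WH-West: 1 distinct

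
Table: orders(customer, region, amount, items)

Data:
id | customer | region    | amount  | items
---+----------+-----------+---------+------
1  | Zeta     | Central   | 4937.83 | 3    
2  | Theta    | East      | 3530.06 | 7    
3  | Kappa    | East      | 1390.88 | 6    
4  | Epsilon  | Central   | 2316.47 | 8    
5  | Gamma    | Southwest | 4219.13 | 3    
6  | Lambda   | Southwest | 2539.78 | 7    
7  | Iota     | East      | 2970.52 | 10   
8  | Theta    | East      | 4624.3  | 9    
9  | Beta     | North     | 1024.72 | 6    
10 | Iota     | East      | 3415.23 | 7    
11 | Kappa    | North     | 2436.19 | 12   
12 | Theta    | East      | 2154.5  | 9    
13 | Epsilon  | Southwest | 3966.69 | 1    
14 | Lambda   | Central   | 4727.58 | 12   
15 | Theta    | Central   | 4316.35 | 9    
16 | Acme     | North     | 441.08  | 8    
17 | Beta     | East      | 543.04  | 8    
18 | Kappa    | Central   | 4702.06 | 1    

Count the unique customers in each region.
SELECT region, COUNT(DISTINCT customer)
FROM orders
GROUP BY region

Result:
  Central: 5 distinct
  East: 4 distinct
  North: 3 distinct
  Southwest: 3 distinct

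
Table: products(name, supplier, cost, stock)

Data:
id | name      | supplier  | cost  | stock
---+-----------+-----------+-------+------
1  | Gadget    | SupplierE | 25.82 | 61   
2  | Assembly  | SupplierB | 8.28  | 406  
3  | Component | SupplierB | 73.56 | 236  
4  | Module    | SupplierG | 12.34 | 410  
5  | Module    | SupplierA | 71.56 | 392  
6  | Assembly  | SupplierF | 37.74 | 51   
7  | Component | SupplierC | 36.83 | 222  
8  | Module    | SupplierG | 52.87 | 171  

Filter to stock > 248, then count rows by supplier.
SELECT supplier, COUNT(*)
FROM products
WHERE stock > 248
GROUP BY supplier

Note: WHERE filters rows before grouping.

Result:
  SupplierA: 1
  SupplierB: 1
  SupplierG: 1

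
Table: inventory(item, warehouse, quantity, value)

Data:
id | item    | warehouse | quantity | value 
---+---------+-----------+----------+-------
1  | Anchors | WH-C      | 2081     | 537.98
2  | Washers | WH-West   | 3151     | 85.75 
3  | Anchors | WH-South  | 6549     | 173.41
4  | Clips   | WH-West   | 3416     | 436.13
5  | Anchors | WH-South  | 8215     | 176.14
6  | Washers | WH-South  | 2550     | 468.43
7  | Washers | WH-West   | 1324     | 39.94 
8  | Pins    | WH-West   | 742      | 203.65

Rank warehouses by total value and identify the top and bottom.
SELECT warehouse, SUM(value)
FROM inventory
GROUP BY warehouse
ORDER BY SUM(value)

All groups:
  WH-C: 537.98
  WH-West: 765.47
  WH-South: 817.98

Highest: WH-South (817.98)
Lowest: WH-C (537.98)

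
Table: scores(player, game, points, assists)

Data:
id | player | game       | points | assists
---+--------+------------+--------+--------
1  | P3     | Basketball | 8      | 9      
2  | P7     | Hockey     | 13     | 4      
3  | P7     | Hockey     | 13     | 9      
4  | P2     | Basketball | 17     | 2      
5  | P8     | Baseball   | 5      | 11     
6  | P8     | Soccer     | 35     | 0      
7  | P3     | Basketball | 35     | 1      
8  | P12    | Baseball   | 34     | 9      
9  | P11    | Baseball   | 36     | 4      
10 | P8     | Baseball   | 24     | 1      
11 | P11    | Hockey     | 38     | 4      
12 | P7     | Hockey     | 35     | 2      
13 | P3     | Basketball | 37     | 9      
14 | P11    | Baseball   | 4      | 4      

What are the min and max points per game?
SELECT game, MIN(points), MAX(points)
FROM scores
GROUP BY game

Result:
  Baseball: min=4, max=36
  Basketball: min=8, max=37
  Hockey: min=13, max=38
  Soccer: min=35, max=35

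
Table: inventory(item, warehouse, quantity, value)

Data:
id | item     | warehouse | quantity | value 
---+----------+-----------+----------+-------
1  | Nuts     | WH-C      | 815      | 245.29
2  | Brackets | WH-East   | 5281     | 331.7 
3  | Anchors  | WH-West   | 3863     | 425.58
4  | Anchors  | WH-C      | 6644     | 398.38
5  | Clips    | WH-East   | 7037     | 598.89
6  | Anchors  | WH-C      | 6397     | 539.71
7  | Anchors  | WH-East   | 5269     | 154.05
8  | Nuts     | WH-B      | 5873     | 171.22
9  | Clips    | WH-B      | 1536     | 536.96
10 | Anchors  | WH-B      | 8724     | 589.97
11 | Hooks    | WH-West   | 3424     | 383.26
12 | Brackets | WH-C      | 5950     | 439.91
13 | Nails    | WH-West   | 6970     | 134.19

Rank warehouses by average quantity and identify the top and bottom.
SELECT warehouse, AVG(quantity)
FROM inventory
GROUP BY warehouse
ORDER BY AVG(quantity)

All groups:
  WH-West: 4752.33
  WH-C: 4951.50
  WH-B: 5377.67
  WH-East: 5862.33

Highest: WH-East (5862.33)
Lowest: WH-West (4752.33)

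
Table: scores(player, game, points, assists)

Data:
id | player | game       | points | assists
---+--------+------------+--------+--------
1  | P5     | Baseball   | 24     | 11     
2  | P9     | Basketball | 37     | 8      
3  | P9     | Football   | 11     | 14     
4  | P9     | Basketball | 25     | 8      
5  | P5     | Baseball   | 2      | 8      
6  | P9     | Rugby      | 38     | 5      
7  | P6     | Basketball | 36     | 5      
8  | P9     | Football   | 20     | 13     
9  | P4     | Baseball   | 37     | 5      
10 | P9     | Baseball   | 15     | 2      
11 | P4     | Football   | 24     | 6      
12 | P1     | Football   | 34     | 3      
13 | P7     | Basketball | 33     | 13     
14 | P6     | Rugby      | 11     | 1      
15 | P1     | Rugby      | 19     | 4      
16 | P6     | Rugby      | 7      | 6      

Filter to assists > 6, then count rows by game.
SELECT game, COUNT(*)
FROM scores
WHERE assists > 6
GROUP BY game

Note: WHERE filters rows before grouping.

Result:
  Baseball: 2
  Basketball: 3
  Football: 2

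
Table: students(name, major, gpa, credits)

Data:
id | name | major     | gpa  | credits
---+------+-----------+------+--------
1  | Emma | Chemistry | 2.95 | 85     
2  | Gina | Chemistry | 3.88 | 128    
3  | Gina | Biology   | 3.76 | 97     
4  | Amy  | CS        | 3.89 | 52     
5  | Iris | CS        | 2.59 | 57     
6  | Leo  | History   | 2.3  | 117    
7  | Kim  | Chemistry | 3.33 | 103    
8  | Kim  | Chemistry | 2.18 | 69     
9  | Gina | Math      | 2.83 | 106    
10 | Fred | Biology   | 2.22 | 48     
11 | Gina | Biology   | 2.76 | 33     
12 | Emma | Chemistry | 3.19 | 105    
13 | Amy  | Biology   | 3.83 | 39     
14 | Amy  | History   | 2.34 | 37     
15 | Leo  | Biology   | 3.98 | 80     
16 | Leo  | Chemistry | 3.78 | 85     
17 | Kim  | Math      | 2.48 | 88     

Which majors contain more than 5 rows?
SELECT major, COUNT(*) as cnt
FROM students
GROUP BY major
HAVING COUNT(*) > 5

Result:
  Chemistry: 6

Note: HAVING filters groups after aggregation, WHERE filters rows before.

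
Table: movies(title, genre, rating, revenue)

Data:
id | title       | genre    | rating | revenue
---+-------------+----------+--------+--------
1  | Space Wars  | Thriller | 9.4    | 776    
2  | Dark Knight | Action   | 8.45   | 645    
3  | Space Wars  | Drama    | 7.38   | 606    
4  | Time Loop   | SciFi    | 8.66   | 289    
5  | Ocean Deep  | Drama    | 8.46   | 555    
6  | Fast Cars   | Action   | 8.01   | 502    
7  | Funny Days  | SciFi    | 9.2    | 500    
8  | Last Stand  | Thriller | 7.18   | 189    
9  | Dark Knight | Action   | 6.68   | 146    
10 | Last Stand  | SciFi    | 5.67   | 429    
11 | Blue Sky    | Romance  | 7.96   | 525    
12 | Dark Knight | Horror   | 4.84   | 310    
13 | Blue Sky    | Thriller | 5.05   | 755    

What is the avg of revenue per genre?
SELECT genre, AVG(revenue) as result
FROM movies
GROUP BY genre

Result:
  Action: 431.00
  Drama: 580.50
  Horror: 310.00
  Romance: 525.00
  SciFi: 406.00
  Thriller: 573.33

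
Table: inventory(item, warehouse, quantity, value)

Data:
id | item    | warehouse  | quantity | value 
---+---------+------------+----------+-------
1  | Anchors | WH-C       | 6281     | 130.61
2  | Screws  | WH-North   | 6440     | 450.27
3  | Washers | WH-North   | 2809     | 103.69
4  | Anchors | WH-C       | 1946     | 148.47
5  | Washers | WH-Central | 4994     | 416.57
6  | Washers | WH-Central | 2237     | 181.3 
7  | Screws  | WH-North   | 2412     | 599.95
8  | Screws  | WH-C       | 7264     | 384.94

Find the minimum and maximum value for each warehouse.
SELECT warehouse, MIN(value), MAX(value)
FROM inventory
GROUP BY warehouse

Result:
  WH-C: min=130.61, max=384.94
  WH-Central: min=181.30, max=416.57
  WH-North: min=103.69, max=599.95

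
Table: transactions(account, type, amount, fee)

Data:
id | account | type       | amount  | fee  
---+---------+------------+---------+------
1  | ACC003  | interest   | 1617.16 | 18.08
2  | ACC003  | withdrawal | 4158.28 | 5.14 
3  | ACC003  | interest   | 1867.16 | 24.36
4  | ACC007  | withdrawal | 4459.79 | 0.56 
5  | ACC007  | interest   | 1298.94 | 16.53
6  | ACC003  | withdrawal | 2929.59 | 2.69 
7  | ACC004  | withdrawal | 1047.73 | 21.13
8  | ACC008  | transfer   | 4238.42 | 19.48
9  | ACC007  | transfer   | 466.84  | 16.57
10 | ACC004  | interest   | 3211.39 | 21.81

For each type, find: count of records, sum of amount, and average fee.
SELECT type,
       COUNT(*) as cnt,
       SUM(amount) as total_amount,
       AVG(fee) as avg_fee
FROM transactions
GROUP BY type

Result:
  interest: 4 records, 7994.65 total amount, 20.20 avg fee
  transfer: 2 records, 4705.26 total amount, 18.03 avg fee
  withdrawal: 4 records, 12595.39 total amount, 7.38 avg fee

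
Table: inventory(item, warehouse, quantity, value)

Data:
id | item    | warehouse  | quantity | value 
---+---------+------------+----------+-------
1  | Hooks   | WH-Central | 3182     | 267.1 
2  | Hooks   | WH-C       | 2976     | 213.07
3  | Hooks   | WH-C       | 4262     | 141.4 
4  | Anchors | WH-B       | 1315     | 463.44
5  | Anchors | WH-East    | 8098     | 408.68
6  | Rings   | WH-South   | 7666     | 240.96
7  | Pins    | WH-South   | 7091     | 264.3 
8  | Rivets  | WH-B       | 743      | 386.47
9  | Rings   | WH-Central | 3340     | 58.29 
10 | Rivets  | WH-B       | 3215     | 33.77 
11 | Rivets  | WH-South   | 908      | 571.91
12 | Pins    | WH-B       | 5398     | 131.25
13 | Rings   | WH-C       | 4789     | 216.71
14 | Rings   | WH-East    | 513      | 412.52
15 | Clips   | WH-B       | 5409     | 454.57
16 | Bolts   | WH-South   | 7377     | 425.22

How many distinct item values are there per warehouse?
SELECT warehouse, COUNT(DISTINCT item)
FROM inventory
GROUP BY warehouse

Result:
  WH-B: 4 distinct
  WH-C: 2 distinct
  WH-Central: 2 distinct
  WH-East: 2 distinct
  WH-South: 4 distinct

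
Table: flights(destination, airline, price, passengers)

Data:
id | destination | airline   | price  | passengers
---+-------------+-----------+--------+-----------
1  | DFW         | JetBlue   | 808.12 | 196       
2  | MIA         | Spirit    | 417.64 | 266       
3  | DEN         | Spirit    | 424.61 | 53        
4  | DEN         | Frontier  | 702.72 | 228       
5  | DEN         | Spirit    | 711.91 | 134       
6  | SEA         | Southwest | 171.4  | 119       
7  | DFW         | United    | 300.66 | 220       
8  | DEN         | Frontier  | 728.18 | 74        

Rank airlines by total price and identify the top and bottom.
SELECT airline, SUM(price)
FROM flights
GROUP BY airline
ORDER BY SUM(price)

All groups:
  Southwest: 171.40
  United: 300.66
  JetBlue: 808.12
  Frontier: 1430.90
  Spirit: 1554.16

Highest: Spirit (1554.16)
Lowest: Southwest (171.40)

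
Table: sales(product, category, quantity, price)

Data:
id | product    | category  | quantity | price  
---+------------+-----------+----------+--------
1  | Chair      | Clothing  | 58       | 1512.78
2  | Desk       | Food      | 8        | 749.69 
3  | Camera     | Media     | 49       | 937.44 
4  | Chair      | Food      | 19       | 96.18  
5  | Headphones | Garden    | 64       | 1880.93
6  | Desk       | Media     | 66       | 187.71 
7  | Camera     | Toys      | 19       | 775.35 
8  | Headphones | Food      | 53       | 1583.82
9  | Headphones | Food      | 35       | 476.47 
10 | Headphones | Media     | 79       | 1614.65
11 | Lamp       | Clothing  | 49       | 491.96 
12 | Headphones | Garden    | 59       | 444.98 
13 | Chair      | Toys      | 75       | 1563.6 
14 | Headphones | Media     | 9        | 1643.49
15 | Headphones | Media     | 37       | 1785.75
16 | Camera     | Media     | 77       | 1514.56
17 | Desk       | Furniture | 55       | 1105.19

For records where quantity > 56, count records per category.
SELECT category, COUNT(*)
FROM sales
WHERE quantity > 56
GROUP BY category

Note: WHERE filters rows before grouping.

Result:
  Clothing: 1
  Garden: 2
  Media: 3
  Toys: 1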